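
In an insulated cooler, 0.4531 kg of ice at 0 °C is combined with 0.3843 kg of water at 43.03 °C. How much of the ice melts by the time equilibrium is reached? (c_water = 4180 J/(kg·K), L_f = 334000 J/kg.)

Heat available from the water dropping to 0 °C: 0.3843×4180×43.03 = 69122 J.
Melting all 0.4531 kg of ice would need 0.4531×334000 = 151335 J.
69122 J < 151335 J, so only part of the ice melts and the system sits at 0 °C.
Mass melted = 69122/334000 ≈ 0.207 kg.

m_melted ≈ 0.207 kg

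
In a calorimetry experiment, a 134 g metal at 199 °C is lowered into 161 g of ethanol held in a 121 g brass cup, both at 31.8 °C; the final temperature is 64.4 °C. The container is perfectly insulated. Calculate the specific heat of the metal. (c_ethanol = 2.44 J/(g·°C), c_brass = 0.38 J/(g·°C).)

c ≈ 0.793 J/(g·°C)

Energy conservation, ΣQ = 0:
134×c×(64.4 − 199) + 161×2.44×(64.4 − 31.8) + 121×0.38×(64.4 − 31.8) = 0
-18036 c = -14306
c = -14306/-18036 ≈ 0.7931 J/(g·°C)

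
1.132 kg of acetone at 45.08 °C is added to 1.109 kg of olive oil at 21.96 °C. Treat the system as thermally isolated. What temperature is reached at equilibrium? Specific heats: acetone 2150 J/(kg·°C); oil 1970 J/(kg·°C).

T_f ≈ 34.1 °C

Conservation of energy gives ΣQ = 0:
1.132×2150×(T − 45.08) + 1.109×1970×(T − 21.96) = 0
2433.8(T − 45.08) + 2184.7(T − 21.96) = 0
(2433.8 + 2184.7) T = 2433.8×45.08 + 2184.7×21.96
T = 157692/4618.5 ≈ 34.14 °C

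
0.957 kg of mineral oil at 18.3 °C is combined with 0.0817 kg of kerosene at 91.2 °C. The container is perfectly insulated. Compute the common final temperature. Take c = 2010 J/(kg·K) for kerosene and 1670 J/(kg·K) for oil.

|Q_kerosene| = |Q_oil|:
0.0817×2010×(91.2 − T) = 0.957×1670×(T − 18.3)
164.22(91.2 − T) = 1598.2(T − 18.3)
1762.4 T = 44223  ⇒  T ≈ 25.09 °C

T_f ≈ 25.1 °C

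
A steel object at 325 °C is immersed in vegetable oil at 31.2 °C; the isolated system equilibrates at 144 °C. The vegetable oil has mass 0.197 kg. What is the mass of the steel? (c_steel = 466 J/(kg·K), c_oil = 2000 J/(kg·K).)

m ≈ 0.527 kg

Net heat exchanged in the isolated system is zero:
m·466·(144 − 325) + 0.197·2000·(144 − 31.2) = 0
-84346 m = -44443
m = -44443/-84346 ≈ 0.5269 kg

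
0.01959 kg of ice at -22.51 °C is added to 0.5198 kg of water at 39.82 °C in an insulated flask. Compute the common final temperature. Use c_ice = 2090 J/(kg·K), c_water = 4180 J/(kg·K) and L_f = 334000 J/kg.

T_f ≈ 35.1 °C

Heat gained plus heat lost sum to zero:
warm ice to 0 °C: 0.01959·2090·(0 − (-22.51)) = 921.63; latent heat to melt: 0.01959·334000 = 6543.1; warm the meltwater: 81.89 T; water: 2172.8(T − 39.82)
2254.7 T = 86519 − 7464.7 = 79055
T ≈ 35.06 °C (positive, so assuming full melt was valid).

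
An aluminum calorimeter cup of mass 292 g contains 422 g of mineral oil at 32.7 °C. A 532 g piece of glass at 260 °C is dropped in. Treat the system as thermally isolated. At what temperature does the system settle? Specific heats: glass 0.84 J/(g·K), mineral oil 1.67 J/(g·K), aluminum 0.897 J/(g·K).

Energy conservation, ΣQ = 0:
532·0.84·(T − 260) + 422·1.67·(T − 32.7) + 292·0.897·(T − 32.7) = 0
446.88(T − 260) + 704.74(T − 32.7) + 261.92(T − 32.7) = 0
1413.5 T = 147799
T = 147799/1413.5 ≈ 104.56 °C

T_f ≈ 104.6 °C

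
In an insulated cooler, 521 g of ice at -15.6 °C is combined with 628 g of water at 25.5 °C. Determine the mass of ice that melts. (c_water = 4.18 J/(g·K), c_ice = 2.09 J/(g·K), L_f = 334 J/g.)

m_melted ≈ 150 g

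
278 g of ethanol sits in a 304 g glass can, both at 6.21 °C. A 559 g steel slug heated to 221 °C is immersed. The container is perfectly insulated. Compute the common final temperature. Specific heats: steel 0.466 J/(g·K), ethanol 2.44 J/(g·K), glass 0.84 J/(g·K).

T_f ≈ 53.1 °C

Setting the total heat transfer to zero:
559×0.466×(T − 221) + 278×2.44×(T − 6.21) + 304×0.84×(T − 6.21) = 0
1194.2 T = 63367
T ≈ 53.06 °C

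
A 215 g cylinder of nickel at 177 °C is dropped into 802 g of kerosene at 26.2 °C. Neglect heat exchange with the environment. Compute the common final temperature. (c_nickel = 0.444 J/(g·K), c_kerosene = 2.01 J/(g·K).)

T_f ≈ 34.6 °C

Set heat shed by the hot body equal to heat absorbed by the cold body:
215×0.444×(177 − T) = 802×2.01×(T − 26.2)
95.46(177 − T) = 1612(T − 26.2)
1707.5 T = 59131  ⇒  T ≈ 34.63 °C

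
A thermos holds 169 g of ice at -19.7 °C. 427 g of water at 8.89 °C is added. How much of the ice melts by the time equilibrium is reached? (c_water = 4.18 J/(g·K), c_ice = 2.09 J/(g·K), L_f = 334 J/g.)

m_melted ≈ 26.7 g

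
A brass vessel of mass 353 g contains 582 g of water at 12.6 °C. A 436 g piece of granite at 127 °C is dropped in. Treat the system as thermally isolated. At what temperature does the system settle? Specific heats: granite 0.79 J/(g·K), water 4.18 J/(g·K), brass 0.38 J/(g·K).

T_f ≈ 26.1 °C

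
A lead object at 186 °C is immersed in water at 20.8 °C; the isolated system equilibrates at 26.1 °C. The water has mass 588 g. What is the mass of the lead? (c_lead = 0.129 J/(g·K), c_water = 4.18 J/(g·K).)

m ≈ 632 g

Net heat exchanged in the isolated system is zero:
m·0.129·(26.1 − 186) + 588·4.18·(26.1 − 20.8) = 0
-20.63 m = -13027
m = -13027/-20.63 ≈ 631.5 g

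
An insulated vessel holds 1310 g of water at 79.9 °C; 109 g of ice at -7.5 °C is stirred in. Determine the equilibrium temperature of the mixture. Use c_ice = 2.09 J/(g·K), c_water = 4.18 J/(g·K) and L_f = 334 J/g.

T_f ≈ 67.3 °C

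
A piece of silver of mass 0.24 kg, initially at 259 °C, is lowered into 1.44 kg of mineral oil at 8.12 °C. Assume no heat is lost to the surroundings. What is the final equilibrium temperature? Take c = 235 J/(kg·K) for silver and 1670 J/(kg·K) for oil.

T_f ≈ 13.9 °C

Let T be the final temperature. ΣQ_i = 0:
0.24·235·(T − 259) + 1.44·1670·(T − 8.12) = 0
56.4(T − 259) + 2404.8(T − 8.12) = 0
2461.2 T = 34135
T = 34135 / 2461.2 = 13.9 °C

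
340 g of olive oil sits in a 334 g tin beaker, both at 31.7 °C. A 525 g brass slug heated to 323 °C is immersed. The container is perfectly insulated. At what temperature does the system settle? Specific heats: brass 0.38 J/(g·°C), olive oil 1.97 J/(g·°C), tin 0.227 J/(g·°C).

T_f ≈ 93.2 °C

Taking heat into each body as positive, Σ m c ΔT = 0:
525*0.38*(T − 323) + 340*1.97*(T − 31.7) + 334*0.227*(T − 31.7) = 0
199.5(T − 323) + 669.8(T − 31.7) + 75.82(T − 31.7) = 0
945.12 T = 88075
T = 88075 / 945.12 = 93.2 °C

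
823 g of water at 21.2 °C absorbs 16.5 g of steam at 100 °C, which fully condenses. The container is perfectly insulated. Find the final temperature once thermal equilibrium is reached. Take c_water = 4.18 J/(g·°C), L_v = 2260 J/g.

Heat gained plus heat lost sum to zero:
latent heat released on condensation: 16.5·2260 = 37290; condensed water 100 °C→T: 68.97(T − 100); original water: 3440.1(T − 21.2)
3509.1 T = 37290 + 6897 + 72931 = 117118
T ≈ 33.38 °C, under the boiling point, so the assumption holds.

T_f ≈ 33.4 °C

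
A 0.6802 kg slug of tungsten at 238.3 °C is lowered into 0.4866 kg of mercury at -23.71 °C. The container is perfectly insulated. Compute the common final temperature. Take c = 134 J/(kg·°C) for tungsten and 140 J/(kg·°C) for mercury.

T_f ≈ 126.2 °C

Let T be the final temperature. ΣQ_i = 0:
0.6802*134*(T − 238.3) + 0.4866*140*(T − (-23.71)) = 0
91.15(T − 238.3) + 68.12(T − (-23.71)) = 0
(91.15 + 68.12) T = 91.15*238.3 + 68.12*(-23.71)
T = 20105 / 159.27 = 126 °C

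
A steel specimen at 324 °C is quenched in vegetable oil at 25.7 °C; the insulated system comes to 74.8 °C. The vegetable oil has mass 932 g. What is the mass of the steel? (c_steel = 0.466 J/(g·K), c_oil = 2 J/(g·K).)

m ≈ 788 g

Heat lost by the steel = heat gained by the oil:
m×0.466×(324 − 74.8) = 932×2×(74.8 − 25.7)
116.13 m = 91522  ⇒  m ≈ 788.1 g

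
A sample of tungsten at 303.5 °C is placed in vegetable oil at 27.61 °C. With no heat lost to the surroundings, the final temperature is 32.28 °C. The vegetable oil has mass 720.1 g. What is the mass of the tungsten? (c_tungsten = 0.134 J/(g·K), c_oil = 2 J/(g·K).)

m ≈ 185 g

Net heat exchanged in the isolated system is zero:
m·0.134·(32.28 − 303.5) + 720.1·2·(32.28 − 27.61) = 0
-36.34 m = -6725.7
m = -6725.7/-36.34 ≈ 185.1 g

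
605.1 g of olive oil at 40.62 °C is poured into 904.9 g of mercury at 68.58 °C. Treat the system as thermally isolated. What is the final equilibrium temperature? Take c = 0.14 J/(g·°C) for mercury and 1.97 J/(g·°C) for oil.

T_f ≈ 43.3 °C

T_f is the heat-capacity-weighted average of the initial temperatures:
T_f = (126.69·68.58 + 1192·40.62) / (126.69 + 1192)
    = 57109 / 1318.7 ≈ 43.31 °C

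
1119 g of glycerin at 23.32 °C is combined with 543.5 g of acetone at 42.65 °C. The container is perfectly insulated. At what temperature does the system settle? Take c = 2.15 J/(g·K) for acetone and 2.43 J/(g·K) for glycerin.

T_f ≈ 29.1 °C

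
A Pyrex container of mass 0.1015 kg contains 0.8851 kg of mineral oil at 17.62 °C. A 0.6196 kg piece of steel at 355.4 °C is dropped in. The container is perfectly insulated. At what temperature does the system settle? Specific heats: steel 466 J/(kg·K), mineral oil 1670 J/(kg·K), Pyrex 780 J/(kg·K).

T_f ≈ 70.5 °C

Energy conservation, ΣQ = 0:
0.6196·466·(T − 355.4) + 0.8851·1670·(T − 17.62) + 0.1015·780·(T − 17.62) = 0
1846 T = 130055
T = 130055 / 1846 = 70.5 °C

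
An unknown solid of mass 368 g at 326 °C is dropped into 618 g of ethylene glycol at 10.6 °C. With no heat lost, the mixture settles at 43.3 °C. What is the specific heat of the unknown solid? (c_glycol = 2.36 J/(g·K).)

Heat gained plus heat lost sum to zero:
368·c·(43.3 − 326) + 618·2.36·(43.3 − 10.6) = 0
-104034 c = -47692
c = -47692/-104034 ≈ 0.4584 J/(g·K)

c ≈ 0.458 J/(g·K)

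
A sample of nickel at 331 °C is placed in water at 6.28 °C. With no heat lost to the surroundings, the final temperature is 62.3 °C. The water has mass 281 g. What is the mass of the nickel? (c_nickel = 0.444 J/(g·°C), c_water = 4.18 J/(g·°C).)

m ≈ 552 g

Setting the total heat transfer to zero:
m×0.444×(62.3 − 331) + 281×4.18×(62.3 − 6.28) = 0
-119.3 m = -65800
m = -65800/-119.3 ≈ 551.5 g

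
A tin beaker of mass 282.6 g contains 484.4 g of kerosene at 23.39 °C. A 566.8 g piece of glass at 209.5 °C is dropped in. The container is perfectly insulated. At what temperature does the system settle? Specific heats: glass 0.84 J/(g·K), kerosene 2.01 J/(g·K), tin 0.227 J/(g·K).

Heat gained plus heat lost sum to zero:
566.8*0.84*(T − 209.5) + 484.4*2.01*(T − 23.39) + 282.6*0.227*(T − 23.39) = 0
476.11(T − 209.5) + 973.64(T − 23.39) + 64.15(T − 23.39) = 0
(476.11 + 973.64 + 64.15) T = 476.11*209.5 + 973.64*23.39 + 64.15*23.39
T = 124019 / 1513.9 = 81.9 °C

T_f ≈ 81.9 °C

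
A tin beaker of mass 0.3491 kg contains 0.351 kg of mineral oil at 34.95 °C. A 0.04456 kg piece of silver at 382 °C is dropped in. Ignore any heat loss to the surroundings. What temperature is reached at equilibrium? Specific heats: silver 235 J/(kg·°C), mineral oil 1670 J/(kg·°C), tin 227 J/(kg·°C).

Heat gained plus heat lost sum to zero:
0.04456×235×(T − 382) + 0.351×1670×(T − 34.95) + 0.3491×227×(T − 34.95) = 0
675.89 T = 27256
T = 27256 / 675.89 = 40.3 °C

T_f ≈ 40.3 °C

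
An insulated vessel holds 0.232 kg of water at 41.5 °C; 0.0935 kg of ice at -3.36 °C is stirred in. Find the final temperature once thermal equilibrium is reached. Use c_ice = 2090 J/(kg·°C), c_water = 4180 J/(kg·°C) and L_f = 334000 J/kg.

T_f ≈ 6.1 °C

Conservation of energy gives ΣQ = 0:
ice -3.36→0 °C: 0.0935·2090·3.36 = 656.59; fusion: m_ice L_f = 0.0935·334000 = 31229; meltwater 0→T: 0.0935·4180·T = 390.83 T; water cools: 0.232·4180·(T − 41.5) = 969.76(T − 41.5)
1360.6 T = 40245 − 31886 = 8359.4
T ≈ 6.14 °C — above 0 °C, consistent with complete melting.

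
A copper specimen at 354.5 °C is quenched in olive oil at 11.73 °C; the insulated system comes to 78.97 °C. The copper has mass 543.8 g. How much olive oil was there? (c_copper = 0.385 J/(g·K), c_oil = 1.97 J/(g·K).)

Heat lost by the copper = heat gained by the oil:
543.8×0.385×(354.5 − 78.97) = m×1.97×(78.97 − 11.73)
132.46 m = 57686  ⇒  m ≈ 435.5 g

m ≈ 435 g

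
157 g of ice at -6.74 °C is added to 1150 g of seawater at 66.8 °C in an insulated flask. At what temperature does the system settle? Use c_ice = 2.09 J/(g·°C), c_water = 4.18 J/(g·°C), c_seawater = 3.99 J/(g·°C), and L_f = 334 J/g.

T_f ≈ 48.0 °C

Conservation of energy gives ΣQ = 0:
warm ice to 0 °C: 157×2.09×(0 − (-6.74)) = 2211.6; melt ice: 157×334 = 52438; meltwater 0→T: 157×4.18×T = 656.26 T; seawater: 4588.5(T − 66.8)
5244.8 T = 306512 − 54650 = 251862
T ≈ 48.02 °C (positive, so assuming full melt was valid).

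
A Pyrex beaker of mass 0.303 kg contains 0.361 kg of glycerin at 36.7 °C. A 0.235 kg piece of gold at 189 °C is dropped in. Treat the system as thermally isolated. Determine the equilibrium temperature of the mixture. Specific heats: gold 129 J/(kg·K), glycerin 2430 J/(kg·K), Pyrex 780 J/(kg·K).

T_f ≈ 40.7 °C

Let T be the final temperature. ΣQ_i = 0:
0.235·129·(T − 189) + 0.361·2430·(T − 36.7) + 0.303·780·(T − 36.7) = 0
30.31(T − 189) + 877.23(T − 36.7) + 236.34(T − 36.7) = 0
(30.31 + 877.23 + 236.34) T = 30.31·189 + 877.23·36.7 + 236.34·36.7
T ≈ 40.74 °C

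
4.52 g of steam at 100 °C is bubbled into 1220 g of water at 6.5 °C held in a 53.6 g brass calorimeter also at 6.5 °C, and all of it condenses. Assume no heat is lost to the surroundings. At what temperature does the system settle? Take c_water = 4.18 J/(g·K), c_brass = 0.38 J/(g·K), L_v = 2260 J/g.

Conservation of energy gives ΣQ = 0:
latent heat released on condensation: 4.52·2260 = 10215
  condensed water 100 °C→T: 18.89(T − 100)
  water warms: 1220·4.18·(T − 6.5) = 5099.6(T − 6.5)
  brass cup: 53.6·0.38·(T − 6.5) = 20.37(T − 6.5)
5138.9 T = 10215 + 1889.4 + 33280 = 45384
T ≈ 8.83 °C (< 100 °C, so full condensation is consistent).

T_f ≈ 8.8 °C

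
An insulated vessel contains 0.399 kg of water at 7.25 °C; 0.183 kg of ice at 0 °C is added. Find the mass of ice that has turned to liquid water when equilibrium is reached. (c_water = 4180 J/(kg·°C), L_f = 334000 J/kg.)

Heat available from the water dropping to 0 °C: 0.399×4180×7.25 = 12092 J.
To melt every bit of ice: 0.183×334000 = 61122 J.
Since 12092 < 61122 J, not all the ice melts; equilibrium is at 0 °C.
m_melt = 12092 / L_f = 0.0362 kg.

m_melted ≈ 0.0362 kg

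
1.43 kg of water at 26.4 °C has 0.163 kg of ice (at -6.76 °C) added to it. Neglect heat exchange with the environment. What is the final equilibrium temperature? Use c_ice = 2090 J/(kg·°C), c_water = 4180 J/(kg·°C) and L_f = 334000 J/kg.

T_f ≈ 15.2 °C

Let T be the final temperature. ΣQ_i = 0:
ice -6.76→0 °C: 0.163·2090·6.76 = 2302.9
  latent heat to melt: 0.163·334000 = 54442
  meltwater 0→T: 0.163·4180·T = 681.34 T
  water: 5977.4(T − 26.4)
6658.7 T = 157803 − 56745 = 101058
T ≈ 15.18 °C. Since T > 0 °C, the all-ice-melts assumption holds.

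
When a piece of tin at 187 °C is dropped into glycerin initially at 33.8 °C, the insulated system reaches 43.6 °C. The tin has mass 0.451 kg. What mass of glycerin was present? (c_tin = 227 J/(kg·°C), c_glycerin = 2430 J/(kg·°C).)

m ≈ 0.616 kg

|Q_tin| = |Q_glycerin|:
0.451·227·(187 − 43.6) = m·2430·(43.6 − 33.8)
23814 m = 14681  ⇒  m ≈ 0.6165 kg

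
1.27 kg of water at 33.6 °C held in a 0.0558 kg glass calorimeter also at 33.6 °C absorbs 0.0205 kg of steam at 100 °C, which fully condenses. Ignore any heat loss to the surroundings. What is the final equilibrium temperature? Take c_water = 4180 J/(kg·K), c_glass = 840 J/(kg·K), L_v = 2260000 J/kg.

Sum of m c ΔT and latent-heat terms is zero:
condense steam: −0.0205·2260000 = −46330; condensed water 100 °C→T: 85.69(T − 100); water warms: 1.27·4180·(T − 33.6) = 5308.6(T − 33.6); cup: 46.87(T − 33.6)
5441.2 T = 46330 + 8569 + 179944 = 234843
T ≈ 43.16 °C — below 100 °C, confirming all the steam condensed.

T_f ≈ 43.2 °C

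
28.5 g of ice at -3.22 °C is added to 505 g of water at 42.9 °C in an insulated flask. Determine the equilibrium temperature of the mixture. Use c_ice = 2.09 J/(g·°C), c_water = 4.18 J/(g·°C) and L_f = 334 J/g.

Taking heat into each body as positive, Σ m c ΔT = 0:
warm ice to 0 °C: 28.5×2.09×(0 − (-3.22)) = 191.8
  latent heat to melt: 28.5×334 = 9519
  meltwater 0→T: 28.5×4.18×T = 119.13 T
  water: 2110.9(T − 42.9)
2230 T = 90558 − 9710.8 = 80847
T ≈ 36.25 °C. Since T > 0 °C, the all-ice-melts assumption holds.

T_f ≈ 36.3 °C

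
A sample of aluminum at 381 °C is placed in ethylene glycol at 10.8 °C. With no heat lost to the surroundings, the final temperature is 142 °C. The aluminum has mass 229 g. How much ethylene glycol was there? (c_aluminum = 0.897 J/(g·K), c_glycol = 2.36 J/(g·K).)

m ≈ 159 g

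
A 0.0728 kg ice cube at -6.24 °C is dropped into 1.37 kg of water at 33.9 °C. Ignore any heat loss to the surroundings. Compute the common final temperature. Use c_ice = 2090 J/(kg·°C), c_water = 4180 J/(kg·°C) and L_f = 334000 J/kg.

T_f ≈ 28.0 °C

Energy conservation, ΣQ = 0:
warm ice to 0 °C: 0.0728·2090·(0 − (-6.24)) = 949.43; melt ice: 0.0728·334000 = 24315; warm the meltwater: 304.3 T; water cools: 1.37·4180·(T − 33.9) = 5726.6(T − 33.9)
6030.9 T = 194132 − 25265 = 168867
T ≈ 28.00 °C — above 0 °C, consistent with complete melting.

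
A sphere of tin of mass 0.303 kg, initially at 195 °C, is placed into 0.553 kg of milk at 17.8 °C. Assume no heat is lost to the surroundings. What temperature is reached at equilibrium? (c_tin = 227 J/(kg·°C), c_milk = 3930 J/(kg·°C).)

T_f ≈ 23.2 °C

Heat lost by the tin equals heat gained by the milk:
0.303×227×(195 − T) = 0.553×3930×(T − 17.8)
68.78(195 − T) = 2173.3(T − 17.8)
2242.1 T = 52097  ⇒  T ≈ 23.24 °C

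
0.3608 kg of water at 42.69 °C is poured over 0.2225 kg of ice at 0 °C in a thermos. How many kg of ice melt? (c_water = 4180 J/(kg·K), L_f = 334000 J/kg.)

m_melted ≈ 0.193 kg

Cooling the water to 0 °C releases 0.3608×4180×42.69 = 64383 J.
Fully melting the ice requires m_ice L_f = 0.2225×334000 = 74315 J.
64383 J < 74315 J, so only part of the ice melts and the system sits at 0 °C.
Mass melted = 64383/334000 ≈ 0.1928 kg.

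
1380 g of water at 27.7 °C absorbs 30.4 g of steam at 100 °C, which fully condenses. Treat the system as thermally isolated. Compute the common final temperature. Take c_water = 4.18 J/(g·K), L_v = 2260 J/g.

T_f ≈ 40.9 °C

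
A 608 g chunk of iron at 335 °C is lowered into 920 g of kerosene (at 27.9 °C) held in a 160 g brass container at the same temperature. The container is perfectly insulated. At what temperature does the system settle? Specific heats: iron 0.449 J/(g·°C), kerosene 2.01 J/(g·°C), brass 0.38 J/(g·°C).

T_f ≈ 66.3 °C

Conservation of energy gives ΣQ = 0:
608*0.449*(T − 335) + 920*2.01*(T − 27.9) + 160*0.38*(T − 27.9) = 0
(272.99 + 1849.2 + 60.8) T = 272.99*335 + 1849.2*27.9 + 60.8*27.9
T = 144741/2183 ≈ 66.30 °C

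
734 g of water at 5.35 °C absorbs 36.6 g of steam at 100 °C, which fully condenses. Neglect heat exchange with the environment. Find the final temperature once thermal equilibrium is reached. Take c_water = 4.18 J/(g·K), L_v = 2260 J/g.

Heat gained plus heat lost sum to zero:
latent heat released on condensation: 36.6×2260 = 82716
  condensed water 100 °C→T: 152.99(T − 100)
  original water: 3068.1(T − 5.35)
3221.1 T = 82716 + 15299 + 16414 = 114429
T ≈ 35.52 °C, under the boiling point, so the assumption holds.

T_f ≈ 35.5 °C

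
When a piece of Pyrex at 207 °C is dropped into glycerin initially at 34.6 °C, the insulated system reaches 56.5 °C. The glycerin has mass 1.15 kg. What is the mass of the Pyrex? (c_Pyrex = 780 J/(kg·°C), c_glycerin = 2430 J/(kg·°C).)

Heat lost by the Pyrex = heat gained by the glycerin:
m×780×(207 − 56.5) = 1.15×2430×(56.5 − 34.6)
117390 m = 61200  ⇒  m ≈ 0.5213 kg

m ≈ 0.521 kg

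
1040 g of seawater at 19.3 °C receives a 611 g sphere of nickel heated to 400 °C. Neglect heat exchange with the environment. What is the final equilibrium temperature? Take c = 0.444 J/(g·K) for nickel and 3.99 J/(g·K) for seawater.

T_f ≈ 42.7 °C

Conservation of energy gives ΣQ = 0:
611×0.444×(T − 400) + 1040×3.99×(T − 19.3) = 0
(271.28 + 4149.6) T = 271.28×400 + 4149.6×19.3
T = 188601 / 4420.9 = 42.7 °C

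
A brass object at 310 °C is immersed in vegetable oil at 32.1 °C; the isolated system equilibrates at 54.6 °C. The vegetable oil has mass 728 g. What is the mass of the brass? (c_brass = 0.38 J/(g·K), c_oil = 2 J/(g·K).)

|Q_brass| = |Q_oil|:
m×0.38×(310 − 54.6) = 728×2×(54.6 − 32.1)
97.05 m = 32760  ⇒  m ≈ 337.6 g

m ≈ 338 g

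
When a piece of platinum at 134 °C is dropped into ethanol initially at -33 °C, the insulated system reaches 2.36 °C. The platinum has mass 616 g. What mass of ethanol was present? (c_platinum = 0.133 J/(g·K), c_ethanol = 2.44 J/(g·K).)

m ≈ 125 g

Setting the total heat transfer to zero:
616·0.133·(2.36 − 134) + m·2.44·(2.36 − (-33)) = 0
86.28 m = 10785
m = 10785/86.28 ≈ 125 g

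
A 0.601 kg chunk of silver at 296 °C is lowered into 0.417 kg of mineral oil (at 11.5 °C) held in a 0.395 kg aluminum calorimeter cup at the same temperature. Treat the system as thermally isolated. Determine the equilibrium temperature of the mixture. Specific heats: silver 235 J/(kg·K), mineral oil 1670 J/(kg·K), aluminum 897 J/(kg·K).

T_f ≈ 45.2 °C

Setting the total heat transfer to zero:
0.601×235×(T − 296) + 0.417×1670×(T − 11.5) + 0.395×897×(T − 11.5) = 0
(141.23 + 696.39 + 354.31) T = 141.23×296 + 696.39×11.5 + 354.31×11.5
T ≈ 45.21 °C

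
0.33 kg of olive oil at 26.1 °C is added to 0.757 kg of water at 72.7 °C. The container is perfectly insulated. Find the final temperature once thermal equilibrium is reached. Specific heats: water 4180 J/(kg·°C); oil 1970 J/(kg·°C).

Net heat exchanged in the isolated system is zero:
0.757×4180×(T − 72.7) + 0.33×1970×(T − 26.1) = 0
3164.3(T − 72.7) + 650.1(T − 26.1) = 0
3814.4 T = 247009
T = 247009 / 3814.4 = 64.8 °C

T_f ≈ 64.8 °C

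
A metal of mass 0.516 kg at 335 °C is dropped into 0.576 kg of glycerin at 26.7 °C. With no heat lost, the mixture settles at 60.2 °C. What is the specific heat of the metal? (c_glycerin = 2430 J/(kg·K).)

Conservation of energy gives ΣQ = 0:
0.516·c·(60.2 − 335) + 0.576·2430·(60.2 − 26.7) = 0
-141.8 c = -46889
c = -46889/-141.8 ≈ 330.7 J/(kg·K)

c ≈ 331 J/(kg·K)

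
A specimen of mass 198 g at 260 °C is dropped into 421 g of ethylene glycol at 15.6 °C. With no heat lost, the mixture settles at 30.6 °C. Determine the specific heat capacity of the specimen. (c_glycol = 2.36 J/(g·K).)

Heat lost by the specimen = heat gained by the glycol:
198·c·(260 − 30.6) = 421·2.36·(30.6 − 15.6)
45421 c = 14903  ⇒  c ≈ 0.3281 J/(g·K)

c ≈ 0.328 J/(g·K)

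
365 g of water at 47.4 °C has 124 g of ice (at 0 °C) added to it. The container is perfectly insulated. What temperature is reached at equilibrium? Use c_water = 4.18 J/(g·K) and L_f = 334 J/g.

Heat gained plus heat lost sum to zero:
fusion: m_ice L_f = 124·334 = 41416; warm the meltwater: 518.32 T; water: 1525.7(T − 47.4)
2044 T = 72318 − 41416 = 30902
T ≈ 15.12 °C — above 0 °C, consistent with complete melting.

T_f ≈ 15.1 °C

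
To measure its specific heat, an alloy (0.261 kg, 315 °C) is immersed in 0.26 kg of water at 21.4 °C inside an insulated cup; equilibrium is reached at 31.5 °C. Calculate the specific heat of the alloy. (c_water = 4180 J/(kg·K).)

c ≈ 148 J/(kg·K)

Let T be the final temperature. ΣQ_i = 0:
0.261×c×(31.5 − 315) + 0.26×4180×(31.5 − 21.4) = 0
-73.99 c = -10977
c = -10977/-73.99 ≈ 148.3 J/(kg·K)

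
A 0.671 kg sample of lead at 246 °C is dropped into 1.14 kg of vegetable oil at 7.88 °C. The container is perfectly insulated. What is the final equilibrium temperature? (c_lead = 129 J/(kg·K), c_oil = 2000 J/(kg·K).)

T_f ≈ 16.6 °C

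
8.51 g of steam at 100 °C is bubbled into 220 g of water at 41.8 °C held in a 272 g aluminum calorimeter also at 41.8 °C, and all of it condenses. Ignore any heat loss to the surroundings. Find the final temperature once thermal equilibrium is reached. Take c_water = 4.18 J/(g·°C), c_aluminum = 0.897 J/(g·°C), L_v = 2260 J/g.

T_f ≈ 59.6 °C

Conservation of energy gives ΣQ = 0:
steam→water at 100 °C releases m L_v = 8.51·2260 = 19233; condensed water 100 °C→T: 35.57(T − 100); water warms: 220·4.18·(T − 41.8) = 919.6(T − 41.8); cup: 243.98(T − 41.8)
1199.2 T = 19233 + 3557.2 + 48638 = 71428
T ≈ 59.56 °C (< 100 °C, so full condensation is consistent).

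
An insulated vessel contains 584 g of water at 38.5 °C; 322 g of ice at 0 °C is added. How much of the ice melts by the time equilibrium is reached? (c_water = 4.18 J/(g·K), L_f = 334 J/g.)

Heat available from the water dropping to 0 °C: 584×4.18×38.5 = 93983 J.
Fully melting the ice requires m_ice L_f = 322×334 = 107548 J.
93983 J < 107548 J, so only part of the ice melts and the system sits at 0 °C.
m_melted×334 = 93983  ⇒  m_melted ≈ 281.4 g.

m_melted ≈ 281 g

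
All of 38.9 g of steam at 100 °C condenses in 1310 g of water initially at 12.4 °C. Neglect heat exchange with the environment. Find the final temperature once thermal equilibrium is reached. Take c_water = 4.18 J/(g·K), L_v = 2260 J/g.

Energy balance with sensible and latent terms:
condense steam: −38.9×2260 = −87914
  condensed water 100 °C→T: 162.6(T − 100)
  water warms: 1310×4.18×(T − 12.4) = 5475.8(T − 12.4)
5638.4 T = 87914 + 16260 + 67900 = 172074
T ≈ 30.52 °C, under the boiling point, so the assumption holds.

T_f ≈ 30.5 °C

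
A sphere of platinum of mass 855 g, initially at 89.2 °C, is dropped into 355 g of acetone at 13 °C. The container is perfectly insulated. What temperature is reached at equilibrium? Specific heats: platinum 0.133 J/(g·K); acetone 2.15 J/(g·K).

With ΣQ=0 the equilibrium temperature is the m·c-weighted mean:
T_f = (113.72×89.2 + 763.25×13) / (113.72 + 763.25)
    = 20066 / 876.97 ≈ 22.88 °C

T_f ≈ 22.9 °C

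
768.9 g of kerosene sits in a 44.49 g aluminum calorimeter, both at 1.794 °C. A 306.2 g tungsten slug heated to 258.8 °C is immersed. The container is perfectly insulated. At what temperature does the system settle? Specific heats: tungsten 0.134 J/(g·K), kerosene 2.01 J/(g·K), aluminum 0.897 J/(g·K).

T_f ≈ 8.3 °C

Energy conservation, ΣQ = 0:
306.2*0.134*(T − 258.8) + 768.9*2.01*(T − 1.794) + 44.49*0.897*(T − 1.794) = 0
(41.03 + 1545.5 + 39.91) T = 41.03*258.8 + 1545.5*1.794 + 39.91*1.794
T = 13463 / 1626.4 = 8.28 °C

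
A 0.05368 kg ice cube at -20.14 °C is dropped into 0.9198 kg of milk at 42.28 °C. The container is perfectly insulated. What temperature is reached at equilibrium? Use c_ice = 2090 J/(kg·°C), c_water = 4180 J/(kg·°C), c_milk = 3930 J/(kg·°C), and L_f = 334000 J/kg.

T_f ≈ 34.6 °C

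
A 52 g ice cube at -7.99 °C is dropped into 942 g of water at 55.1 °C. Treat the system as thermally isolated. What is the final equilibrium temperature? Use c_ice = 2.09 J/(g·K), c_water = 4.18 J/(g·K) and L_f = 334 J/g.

Setting the total heat transfer to zero:
warm ice to 0 °C: 52·2.09·(0 − (-7.99)) = 868.35
  fusion: m_ice L_f = 52·334 = 17368
  meltwater 0→T: 52·4.18·T = 217.36 T
  water: 3937.6(T − 55.1)
4154.9 T = 216960 − 18236 = 198723
T ≈ 47.83 °C. Since T > 0 °C, the all-ice-melts assumption holds.

T_f ≈ 47.8 °C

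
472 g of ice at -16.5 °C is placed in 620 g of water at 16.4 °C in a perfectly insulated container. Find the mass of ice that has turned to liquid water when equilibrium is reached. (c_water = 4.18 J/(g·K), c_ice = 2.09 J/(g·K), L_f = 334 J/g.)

m_melted ≈ 78.5 g

Water can give up m c ΔT = 620×4.18×16.4 = 42502 J before reaching 0 °C.
Of that, 472×2.09×16.5 = 16277 J goes to bring the ice to 0 °C, leaving 26225 J.
Fully melting the ice requires m_ice L_f = 472×334 = 157648 J.
That's not enough to melt it all — equilibrium is at 0 °C with ice remaining.
m_melt = 26225 / L_f = 78.52 g.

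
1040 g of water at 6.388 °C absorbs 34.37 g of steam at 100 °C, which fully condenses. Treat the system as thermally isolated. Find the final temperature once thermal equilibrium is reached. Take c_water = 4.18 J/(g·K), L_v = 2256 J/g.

Setting the total heat transfer to zero:
latent heat released on condensation: 34.37×2256 = 77539
  condensate cools 100→T: 34.37×4.18×(T − 100) = 143.67(T − 100)
  water warms: 1040×4.18×(T − 6.388) = 4347.2(T − 6.388)
4490.9 T = 77539 + 14367 + 27770 = 119675
T ≈ 26.65 °C, under the boiling point, so the assumption holds.

T_f ≈ 26.6 °C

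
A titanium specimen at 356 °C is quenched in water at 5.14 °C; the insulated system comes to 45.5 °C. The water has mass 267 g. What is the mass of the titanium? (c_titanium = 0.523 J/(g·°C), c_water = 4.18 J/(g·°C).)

Let T be the final temperature. ΣQ_i = 0:
m·0.523·(45.5 − 356) + 267·4.18·(45.5 − 5.14) = 0
-162.39 m = -45044
m = -45044/-162.39 ≈ 277.4 g

m ≈ 277 g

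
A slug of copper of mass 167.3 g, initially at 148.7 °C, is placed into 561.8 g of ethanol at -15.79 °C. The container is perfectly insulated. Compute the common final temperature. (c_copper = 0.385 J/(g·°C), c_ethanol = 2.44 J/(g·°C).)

Heat lost by the copper equals heat gained by the ethanol:
167.3×0.385×(148.7 − T) = 561.8×2.44×(T − (-15.79))
64.41(148.7 − T) = 1370.8(T − (-15.79))
1435.2 T = -12067  ⇒  T ≈ -8.41 °C

T_f ≈ -8.4 °C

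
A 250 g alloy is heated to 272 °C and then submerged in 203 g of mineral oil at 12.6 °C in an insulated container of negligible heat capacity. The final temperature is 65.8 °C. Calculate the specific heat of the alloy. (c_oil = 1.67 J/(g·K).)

c ≈ 0.35 J/(g·K)

Let T be the final temperature. ΣQ_i = 0:
250·c·(65.8 − 272) + 203·1.67·(65.8 − 12.6) = 0
-51550 c = -18035
c = -18035/-51550 ≈ 0.3499 J/(g·K)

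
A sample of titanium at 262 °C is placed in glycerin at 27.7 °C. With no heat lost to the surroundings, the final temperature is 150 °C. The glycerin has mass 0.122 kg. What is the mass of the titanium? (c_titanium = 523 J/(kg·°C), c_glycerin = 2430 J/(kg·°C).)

m ≈ 0.619 kg

|Q_titanium| = |Q_glycerin|:
m·523·(262 − 150) = 0.122·2430·(150 − 27.7)
58576 m = 36257  ⇒  m ≈ 0.619 kg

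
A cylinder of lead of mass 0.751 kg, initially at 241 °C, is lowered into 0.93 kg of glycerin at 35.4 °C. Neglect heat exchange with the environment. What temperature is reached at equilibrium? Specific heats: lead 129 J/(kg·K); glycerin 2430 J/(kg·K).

T_f ≈ 43.9 °C

T_f = Σ m_i c_i T_i / Σ m_i c_i:
T_f = (96.88×241 + 2259.9×35.4) / (96.88 + 2259.9)
    = 103348 / 2356.8 ≈ 43.85 °C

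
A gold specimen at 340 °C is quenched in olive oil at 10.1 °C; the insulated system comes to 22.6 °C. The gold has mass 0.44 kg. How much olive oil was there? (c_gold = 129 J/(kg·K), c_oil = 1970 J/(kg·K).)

Heat lost by the gold = heat gained by the oil:
0.44·129·(340 − 22.6) = m·1970·(22.6 − 10.1)
24625 m = 18016  ⇒  m ≈ 0.7316 kg

m ≈ 0.732 kg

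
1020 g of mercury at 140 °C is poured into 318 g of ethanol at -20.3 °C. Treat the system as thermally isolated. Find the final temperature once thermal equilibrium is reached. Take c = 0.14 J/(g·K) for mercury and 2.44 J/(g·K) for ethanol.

T_f ≈ 4.6 °C

With ΣQ=0 the equilibrium temperature is the m·c-weighted mean:
T_f = (142.8·140 + 775.92·(-20.3)) / (142.8 + 775.92)
    = 4240.8 / 918.72 ≈ 4.62 °C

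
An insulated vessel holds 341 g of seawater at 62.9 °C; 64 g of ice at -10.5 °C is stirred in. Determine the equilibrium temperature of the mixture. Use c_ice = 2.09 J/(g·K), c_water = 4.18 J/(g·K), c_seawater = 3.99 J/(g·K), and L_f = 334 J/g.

T_f ≈ 38.6 °C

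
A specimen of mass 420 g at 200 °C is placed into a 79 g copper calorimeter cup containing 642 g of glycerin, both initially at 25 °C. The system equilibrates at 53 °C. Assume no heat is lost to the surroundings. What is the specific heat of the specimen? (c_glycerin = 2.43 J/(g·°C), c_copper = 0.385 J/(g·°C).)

c ≈ 0.721 J/(g·°C)

Heat gained plus heat lost sum to zero:
420·c·(53 − 200) + 642·2.43·(53 − 25) + 79·0.385·(53 − 25) = 0
-61740 c = -44533
c = -44533/-61740 ≈ 0.7213 J/(g·°C)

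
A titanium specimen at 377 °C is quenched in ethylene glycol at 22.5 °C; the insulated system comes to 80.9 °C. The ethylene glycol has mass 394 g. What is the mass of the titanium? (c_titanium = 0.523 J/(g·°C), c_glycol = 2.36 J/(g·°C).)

m ≈ 351 g

Setting the total heat transfer to zero:
m×0.523×(80.9 − 377) + 394×2.36×(80.9 − 22.5) = 0
-154.86 m = -54303
m = -54303/-154.86 ≈ 350.7 g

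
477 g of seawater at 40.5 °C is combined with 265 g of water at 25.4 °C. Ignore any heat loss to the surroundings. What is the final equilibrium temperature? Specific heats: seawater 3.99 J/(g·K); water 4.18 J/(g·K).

Heat lost by the seawater equals heat gained by the water:
477*3.99*(40.5 − T) = 265*4.18*(T − 25.4)
1903.2(40.5 − T) = 1107.7(T − 25.4)
3010.9 T = 105216  ⇒  T ≈ 34.94 °C

T_f ≈ 34.9 °C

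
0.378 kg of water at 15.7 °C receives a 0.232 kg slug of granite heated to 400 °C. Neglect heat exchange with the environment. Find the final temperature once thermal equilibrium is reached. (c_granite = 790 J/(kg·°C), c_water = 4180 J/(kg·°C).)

T_f ≈ 55.6 °C

T_f = Σ m_i c_i T_i / Σ m_i c_i:
T_f = (183.28×400 + 1580×15.7) / (183.28 + 1580)
    = 98119 / 1763.3 ≈ 55.64 °C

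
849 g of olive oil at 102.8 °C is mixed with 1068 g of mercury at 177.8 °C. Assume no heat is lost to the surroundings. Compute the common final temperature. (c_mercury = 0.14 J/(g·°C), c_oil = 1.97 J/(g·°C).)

T_f = Σ m_i c_i T_i / Σ m_i c_i:
T_f = (149.52·177.8 + 1672.5·102.8) / (149.52 + 1672.5)
    = 198521 / 1822 ≈ 108.95 °C

T_f ≈ 109.0 °C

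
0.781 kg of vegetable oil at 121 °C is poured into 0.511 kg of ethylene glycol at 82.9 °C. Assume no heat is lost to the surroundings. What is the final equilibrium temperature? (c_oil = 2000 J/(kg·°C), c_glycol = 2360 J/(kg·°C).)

T_f ≈ 104.4 °C

|Q_oil| = |Q_glycol|:
0.781*2000*(121 − T) = 0.511*2360*(T − 82.9)
1562(121 − T) = 1206(T − 82.9)
2768 T = 288976  ⇒  T ≈ 104.40 °C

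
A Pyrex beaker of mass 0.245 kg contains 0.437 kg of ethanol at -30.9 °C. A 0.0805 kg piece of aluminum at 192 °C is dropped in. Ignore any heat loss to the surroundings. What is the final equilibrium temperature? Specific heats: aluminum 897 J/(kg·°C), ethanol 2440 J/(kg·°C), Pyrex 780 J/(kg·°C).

T_f ≈ -18.8 °C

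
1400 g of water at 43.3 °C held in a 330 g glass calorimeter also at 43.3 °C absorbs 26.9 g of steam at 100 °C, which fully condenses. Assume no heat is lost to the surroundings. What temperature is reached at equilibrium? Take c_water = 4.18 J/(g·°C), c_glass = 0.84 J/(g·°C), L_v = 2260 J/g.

T_f ≈ 54.1 °C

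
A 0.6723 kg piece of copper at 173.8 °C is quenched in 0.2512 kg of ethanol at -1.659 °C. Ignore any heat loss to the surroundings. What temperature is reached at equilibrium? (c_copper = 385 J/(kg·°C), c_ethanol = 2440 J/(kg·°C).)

Heat gained plus heat lost sum to zero:
0.6723×385×(T − 173.8) + 0.2512×2440×(T − (-1.659)) = 0
258.84(T − 173.8) + 612.93(T − (-1.659)) = 0
(258.84 + 612.93) T = 258.84×173.8 + 612.93×(-1.659)
T ≈ 50.44 °C

T_f ≈ 50.4 °C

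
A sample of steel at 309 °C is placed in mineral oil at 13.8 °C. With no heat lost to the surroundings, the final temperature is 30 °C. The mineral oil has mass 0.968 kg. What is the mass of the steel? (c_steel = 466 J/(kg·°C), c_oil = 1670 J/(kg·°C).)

Heat lost by the steel = heat gained by the oil:
m·466·(309 − 30) = 0.968·1670·(30 − 13.8)
130014 m = 26188  ⇒  m ≈ 0.2014 kg

m ≈ 0.201 kg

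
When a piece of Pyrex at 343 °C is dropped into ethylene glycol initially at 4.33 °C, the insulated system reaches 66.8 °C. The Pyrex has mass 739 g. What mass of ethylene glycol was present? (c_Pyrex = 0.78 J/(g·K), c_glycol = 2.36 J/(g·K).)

Heat lost by the Pyrex = heat gained by the glycol:
739×0.78×(343 − 66.8) = m×2.36×(66.8 − 4.33)
147.43 m = 159207  ⇒  m ≈ 1080 g

m ≈ 1080 g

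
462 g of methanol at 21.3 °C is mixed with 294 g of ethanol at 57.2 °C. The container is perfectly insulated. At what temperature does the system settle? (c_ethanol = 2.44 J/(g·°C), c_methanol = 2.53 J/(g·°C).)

Net heat exchanged in the isolated system is zero:
294*2.44*(T − 57.2) + 462*2.53*(T − 21.3) = 0
717.36(T − 57.2) + 1168.9(T − 21.3) = 0
(717.36 + 1168.9) T = 717.36*57.2 + 1168.9*21.3
T ≈ 34.95 °C

T_f ≈ 35.0 °C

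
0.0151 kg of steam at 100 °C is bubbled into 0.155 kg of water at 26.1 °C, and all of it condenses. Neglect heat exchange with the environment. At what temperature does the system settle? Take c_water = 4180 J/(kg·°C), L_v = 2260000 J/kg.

T_f ≈ 80.7 °C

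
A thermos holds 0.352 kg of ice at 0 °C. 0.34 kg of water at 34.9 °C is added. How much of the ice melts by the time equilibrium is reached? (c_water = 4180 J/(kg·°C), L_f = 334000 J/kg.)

Cooling the water to 0 °C releases 0.34×4180×34.9 = 49600 J.
Melting all 0.352 kg of ice would need 0.352×334000 = 117568 J.
Since 49600 < 117568 J, not all the ice melts; equilibrium is at 0 °C.
m_melted×334000 = 49600  ⇒  m_melted ≈ 0.1485 kg.

m_melted ≈ 0.149 kg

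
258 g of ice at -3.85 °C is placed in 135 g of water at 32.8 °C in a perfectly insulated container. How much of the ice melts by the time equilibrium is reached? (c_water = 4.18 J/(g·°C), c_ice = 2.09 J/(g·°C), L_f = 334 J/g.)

Water can give up m c ΔT = 135×4.18×32.8 = 18509 J before reaching 0 °C.
Of that, 258×2.09×3.85 = 2076 J goes to bring the ice to 0 °C, leaving 16433 J.
Melting all 258 g of ice would need 258×334 = 86172 J.
16433 J < 86172 J, so only part of the ice melts and the system sits at 0 °C.
m_melted×334 = 16433  ⇒  m_melted ≈ 49.2 g.

m_melted ≈ 49.2 g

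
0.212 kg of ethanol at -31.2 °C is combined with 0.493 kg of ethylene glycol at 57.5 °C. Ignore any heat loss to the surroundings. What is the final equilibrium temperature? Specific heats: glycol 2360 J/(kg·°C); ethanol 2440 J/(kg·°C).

Heat gained plus heat lost sum to zero:
0.493*2360*(T − 57.5) + 0.212*2440*(T − (-31.2)) = 0
1163.5(T − 57.5) + 517.28(T − (-31.2)) = 0
1680.8 T = 50761
T = 50761/1680.8 ≈ 30.20 °C

T_f ≈ 30.2 °C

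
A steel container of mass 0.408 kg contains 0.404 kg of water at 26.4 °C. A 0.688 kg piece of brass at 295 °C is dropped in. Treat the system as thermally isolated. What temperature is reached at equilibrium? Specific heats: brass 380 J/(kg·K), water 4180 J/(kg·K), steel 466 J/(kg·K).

Taking heat into each body as positive, Σ m c ΔT = 0:
0.688*380*(T − 295) + 0.404*4180*(T − 26.4) + 0.408*466*(T − 26.4) = 0
261.44(T − 295) + 1688.7(T − 26.4) + 190.13(T − 26.4) = 0
(261.44 + 1688.7 + 190.13) T = 261.44*295 + 1688.7*26.4 + 190.13*26.4
T = 126726/2140.3 ≈ 59.21 °C

T_f ≈ 59.2 °C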